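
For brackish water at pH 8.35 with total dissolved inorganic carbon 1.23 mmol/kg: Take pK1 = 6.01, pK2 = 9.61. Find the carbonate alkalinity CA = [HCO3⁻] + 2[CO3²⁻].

CA = [HCO3⁻] + 2[CO3²⁻] = (α₁ + 2α₂)·DIC
At pH 8.35: [H⁺]/K1 = 10^-2.34 = 0.0045709, K2/[H⁺] = 10^-1.26 = 0.054954
α₁ = 1/(1 + 0.0045709 + 0.054954) = 1/1.0595 = 0.9438; α₂ = α₁·K2/[H⁺] = 0.05187
α₁ + 2α₂ = 1.0476
CA = 1.0476 × 1.23 = 1.29 mmol/kg

CA = 1.29 mmol/kg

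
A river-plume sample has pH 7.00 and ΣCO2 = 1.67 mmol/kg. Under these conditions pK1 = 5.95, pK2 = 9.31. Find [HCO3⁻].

α₁ = 1 / (1 + [H⁺]/K1 + K2/[H⁺]) = 1 / (1 + 10^-1.05 + 10^-2.31)
   = 1 / (1 + 0.089125 + 0.0048978) = 1/1.0940 = 0.9141
[HCO3⁻] = α₁ × DIC = 0.9141 × 1.67 = 1.53 mmol/kg

[HCO3⁻] = 1.53 mmol/kg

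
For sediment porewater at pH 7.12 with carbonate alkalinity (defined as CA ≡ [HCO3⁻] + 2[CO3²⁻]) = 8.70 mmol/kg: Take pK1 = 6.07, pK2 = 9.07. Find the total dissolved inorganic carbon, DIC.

CA = [HCO3⁻] + 2[CO3²⁻] = (α₁ + 2α₂)·DIC
At pH 7.12: [H⁺]/K1 = 10^-1.05 = 0.089125, K2/[H⁺] = 10^-1.95 = 0.011220
α₁ = 1/(1 + 0.089125 + 0.011220) = 1/1.1003 = 0.9088; α₂ = α₁·K2/[H⁺] = 0.01020
α₁ + 2α₂ = 0.9292
DIC = CA / (α₁ + 2α₂) = 8.70 / 0.9292 = 9.36 mmol/kg

DIC = 9.36 mmol/kg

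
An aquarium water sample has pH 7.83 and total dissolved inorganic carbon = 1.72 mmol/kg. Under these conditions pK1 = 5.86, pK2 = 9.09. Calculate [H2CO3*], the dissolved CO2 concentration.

α₀ = 1 / (1 + K1/[H⁺] + K1K2/[H⁺]²) = 1 / (1 + 10^+1.97 + 10^+0.71)
   = 1 / (1 + 93.325 + 5.1286) = 1/99.454 = 0.01005
[CO2*] = α₀ × DIC = 0.01005 × 1.72 = 0.0173 mmol/kg = 17.3 μmol/kg

[CO2*] = 17.3 μmol/kg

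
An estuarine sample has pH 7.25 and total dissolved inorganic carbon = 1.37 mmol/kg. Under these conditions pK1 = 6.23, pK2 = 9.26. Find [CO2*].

[CO2*] = 0.118 mmol/kg

α₀ = 1 / (1 + K1/[H⁺] + K1K2/[H⁺]²) = 1 / (1 + 10^+1.02 + 10^-0.99)
   = 1 / (1 + 10.471 + 0.10233) = 1/11.574 = 0.08640
[CO2*] = α₀ × DIC = 0.08640 × 1.37 = 0.118 mmol/kg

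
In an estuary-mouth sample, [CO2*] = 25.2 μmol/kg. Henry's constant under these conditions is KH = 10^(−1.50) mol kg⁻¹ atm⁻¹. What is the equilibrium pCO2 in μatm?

KH = 10^(−1.50) = 3.162×10^-2 mol kg⁻¹ atm⁻¹
pCO2 = [CO2*]/KH = 25.2×10^-6 / 3.162×10^-2 = 7.97×10^-4 atm = 797 μatm

pCO2 = 797 μatm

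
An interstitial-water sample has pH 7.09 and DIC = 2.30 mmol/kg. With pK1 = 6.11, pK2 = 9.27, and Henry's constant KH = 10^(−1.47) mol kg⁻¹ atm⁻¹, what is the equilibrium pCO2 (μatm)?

pCO2 = 6400 μatm

α₀ = 1 / (1 + K1/[H⁺] + K1K2/[H⁺]²) = 1 / (1 + 10^+0.98 + 10^-1.20)
   = 1 / (1 + 9.5499 + 0.063096) = 1/10.613 = 0.09422
[CO2*] = α₀ × DIC = 0.09422 × 2.30 = 0.2167 mmol/kg
pCO2 = [CO2*]/KH = 2.167×10^-4 / 3.388×10^-2 = 6400 μatm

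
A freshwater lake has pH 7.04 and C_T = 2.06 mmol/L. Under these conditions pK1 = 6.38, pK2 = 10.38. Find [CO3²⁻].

[CO3²⁻] = 0.772 μmol/L

α₂ = 1 / (1 + [H⁺]/K2 + [H⁺]²/(K1K2)) = 1 / (1 + 10^+3.34 + 10^+2.68)
   = 1 / (1 + 2187.8 + 478.63) = 1/2667.4 = 0.0003749
[CO3²⁻] = α₂ × DIC = 0.0003749 × 2.06 = 0.000772 mmol/L = 0.772 μmol/L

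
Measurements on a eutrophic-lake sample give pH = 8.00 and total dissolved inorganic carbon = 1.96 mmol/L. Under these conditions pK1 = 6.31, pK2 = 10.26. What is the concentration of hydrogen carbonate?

α₁ = 1 / (1 + [H⁺]/K1 + K2/[H⁺]) = 1 / (1 + 10^-1.69 + 10^-2.26)
   = 1 / (1 + 0.020417 + 0.0054954) = 1/1.0259 = 0.9747
[HCO3⁻] = α₁ × DIC = 0.9747 × 1.96 = 1.91 mmol/L

[HCO3⁻] = 1.91 mmol/L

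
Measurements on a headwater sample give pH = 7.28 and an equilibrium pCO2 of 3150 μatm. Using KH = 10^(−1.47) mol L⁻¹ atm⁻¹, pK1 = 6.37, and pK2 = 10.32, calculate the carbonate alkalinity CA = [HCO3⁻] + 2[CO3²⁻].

[CO2*] = KH · pCO2 = 10^(−1.47) × 3150×10^-6 = 1.067×10^-4 mol/L
α₀ = 1/(1 + K1/[H⁺] + K1K2/[H⁺]²) = 1/(1 + 10^+0.91 + 10^-2.13) = 0.1095
DIC = [CO2*]/α₀ = 1.067×10^-4 / 0.1095 = 0.9751 mmol/L
CA = (α₁ + 2α₂)·DIC = (0.8897 + 2×0.0008114) × 0.9751 = 0.869 mmol/L

CA = 0.869 mmol/L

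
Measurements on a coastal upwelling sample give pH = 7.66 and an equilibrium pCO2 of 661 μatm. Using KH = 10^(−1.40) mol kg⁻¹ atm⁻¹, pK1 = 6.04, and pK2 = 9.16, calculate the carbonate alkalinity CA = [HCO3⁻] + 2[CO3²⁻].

[CO2*] = KH · pCO2 = 10^(−1.40) × 661×10^-6 = 2.631×10^-5 mol/kg
α₀ = 1/(1 + K1/[H⁺] + K1K2/[H⁺]²) = 1/(1 + 10^+1.62 + 10^+0.12) = 0.02272
DIC = [CO2*]/α₀ = 2.631×10^-5 / 0.02272 = 1.158 mmol/kg
CA = (α₁ + 2α₂)·DIC = (0.9473 + 2×0.02996) × 1.158 = 1.17 mmol/kg

CA = 1.17 mmol/kg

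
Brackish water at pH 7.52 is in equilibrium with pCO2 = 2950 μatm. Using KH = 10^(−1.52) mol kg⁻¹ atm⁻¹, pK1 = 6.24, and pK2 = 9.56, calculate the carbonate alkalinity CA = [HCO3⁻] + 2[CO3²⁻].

[CO2*] = KH · pCO2 = 10^(−1.52) × 2950×10^-6 = 8.909×10^-5 mol/kg
α₀ = 1/(1 + K1/[H⁺] + K1K2/[H⁺]²) = 1/(1 + 10^+1.28 + 10^-0.76) = 0.04944
DIC = [CO2*]/α₀ = 8.909×10^-5 / 0.04944 = 1.802 mmol/kg
CA = (α₁ + 2α₂)·DIC = (0.9420 + 2×0.008591) × 1.802 = 1.73 mmol/kg

CA = 1.73 mmol/kg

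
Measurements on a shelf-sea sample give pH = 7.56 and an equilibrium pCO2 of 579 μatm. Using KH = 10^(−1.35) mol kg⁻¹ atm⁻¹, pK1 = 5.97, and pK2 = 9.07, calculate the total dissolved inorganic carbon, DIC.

[CO2*] = KH · pCO2 = 10^(−1.35) × 579×10^-6 = 2.586×10^-5 mol/kg
α₀ = 1/(1 + K1/[H⁺] + K1K2/[H⁺]²) = 1/(1 + 10^+1.59 + 10^+0.08) = 0.02433
DIC = [CO2*]/α₀ = 2.586×10^-5 / 0.02433 = 1.06 mmol/kg

DIC = 1.06 mmol/kg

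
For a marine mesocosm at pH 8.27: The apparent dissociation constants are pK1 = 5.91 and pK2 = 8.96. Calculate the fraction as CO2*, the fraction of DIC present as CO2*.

α₀ = 1 / (1 + K1/[H⁺] + K1K2/[H⁺]²) = 1 / (1 + 10^+2.36 + 10^+1.67)
   = 1 / (1 + 229.09 + 46.774) = 1/276.86 = 0.003612

α₀ = 0.00361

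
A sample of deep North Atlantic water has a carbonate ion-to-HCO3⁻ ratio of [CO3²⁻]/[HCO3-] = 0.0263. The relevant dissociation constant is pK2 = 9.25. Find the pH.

pH = 7.67

From K2 = [H⁺][CO3²⁻]/[HCO3-]:  pH = pK2 + log₁₀([CO3²⁻]/[HCO3-])
log₁₀(0.0263) = -1.580
pH = 9.25 + (-1.580) = 7.67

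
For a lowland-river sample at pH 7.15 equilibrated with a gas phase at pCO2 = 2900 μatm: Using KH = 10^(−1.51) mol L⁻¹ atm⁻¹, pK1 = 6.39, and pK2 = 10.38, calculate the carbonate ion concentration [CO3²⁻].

[CO2*] = KH · pCO2 = 10^(−1.51) × 2900×10^-6 = 8.962×10^-5 mol/L
α₀ = 1/(1 + K1/[H⁺] + K1K2/[H⁺]²) = 1/(1 + 10^+0.76 + 10^-2.47) = 0.1480
DIC = [CO2*]/α₀ = 8.962×10^-5 / 0.1480 = 0.6056 mmol/L
[CO3²⁻] = α₂·DIC; α₂ = 0.0005014, so [CO3²⁻] = 0.0005014 × 0.6056 = 0.000304 mmol/L = 0.304 μmol/L

[CO3²⁻] = 0.304 μmol/L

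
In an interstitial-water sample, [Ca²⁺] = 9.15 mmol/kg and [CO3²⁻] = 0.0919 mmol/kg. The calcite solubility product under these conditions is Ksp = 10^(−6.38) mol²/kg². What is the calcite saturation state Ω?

Ω = 2.02

Ksp = 10^(−6.38) = 4.169×10^-7
Ω = [Ca²⁺][CO3²⁻]/Ksp = (9.15×10^-3)(0.0919×10^-3) / 4.169×10^-7 = 2.02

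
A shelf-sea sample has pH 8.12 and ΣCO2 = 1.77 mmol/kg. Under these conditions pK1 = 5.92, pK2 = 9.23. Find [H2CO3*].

α₀ = 1 / (1 + K1/[H⁺] + K1K2/[H⁺]²) = 1 / (1 + 10^+2.20 + 10^+1.09)
   = 1 / (1 + 158.49 + 12.303) = 1/171.79 = 0.005821
[CO2*] = α₀ × DIC = 0.005821 × 1.77 = 0.0103 mmol/kg = 10.3 μmol/kg

[CO2*] = 10.3 μmol/kg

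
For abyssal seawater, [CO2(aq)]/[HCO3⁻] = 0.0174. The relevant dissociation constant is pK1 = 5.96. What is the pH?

pH = 7.72

From K1 = [H⁺][HCO3⁻]/[CO2(aq)]:  pH = pK1 − log₁₀([CO2(aq)]/[HCO3⁻])
log₁₀(0.0174) = -1.759
pH = 5.96 − (-1.759) = 7.72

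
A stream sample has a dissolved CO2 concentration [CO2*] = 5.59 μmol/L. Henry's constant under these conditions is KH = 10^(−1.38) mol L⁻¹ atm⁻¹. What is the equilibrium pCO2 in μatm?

KH = 10^(−1.38) = 4.169×10^-2 mol L⁻¹ atm⁻¹
pCO2 = [CO2*]/KH = 5.59×10^-6 / 4.169×10^-2 = 1.34×10^-4 atm = 134 μatm

pCO2 = 134 μatm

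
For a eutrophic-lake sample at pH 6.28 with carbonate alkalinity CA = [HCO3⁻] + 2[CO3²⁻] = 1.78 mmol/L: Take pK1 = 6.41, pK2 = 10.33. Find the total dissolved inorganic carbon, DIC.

DIC = 4.18 mmol/L

CA = [HCO3⁻] + 2[CO3²⁻] = (α₁ + 2α₂)·DIC
At pH 6.28: [H⁺]/K1 = 10^0.13 = 1.3490, K2/[H⁺] = 10^-4.05 = 8.9125×10^-5
α₁ = 1/(1 + 1.3490 + 8.9125×10^-5) = 1/2.3491 = 0.4257; α₂ = α₁·K2/[H⁺] = 3.794×10^-5
α₁ + 2α₂ = 0.4258
DIC = CA / (α₁ + 2α₂) = 1.78 / 0.4258 = 4.18 mmol/L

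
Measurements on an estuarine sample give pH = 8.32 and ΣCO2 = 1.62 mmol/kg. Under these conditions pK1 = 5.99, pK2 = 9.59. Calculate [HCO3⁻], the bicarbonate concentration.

α₁ = 1 / (1 + [H⁺]/K1 + K2/[H⁺]) = 1 / (1 + 10^-2.33 + 10^-1.27)
   = 1 / (1 + 0.0046774 + 0.053703) = 1/1.0584 = 0.9448
[HCO3⁻] = α₁ × DIC = 0.9448 × 1.62 = 1.53 mmol/kg

[HCO3⁻] = 1.53 mmol/kg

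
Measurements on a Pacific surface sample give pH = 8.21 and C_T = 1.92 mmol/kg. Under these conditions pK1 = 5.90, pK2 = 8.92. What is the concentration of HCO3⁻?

α₁ = 1 / (1 + [H⁺]/K1 + K2/[H⁺]) = 1 / (1 + 10^-2.31 + 10^-0.71)
   = 1 / (1 + 0.0048978 + 0.19498) = 1/1.1999 = 0.8334
[HCO3⁻] = α₁ × DIC = 0.8334 × 1.92 = 1.60 mmol/kg

[HCO3⁻] = 1.60 mmol/kg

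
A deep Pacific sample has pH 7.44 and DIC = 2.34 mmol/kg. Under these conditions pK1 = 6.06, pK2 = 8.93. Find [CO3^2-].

α₂ = 1 / (1 + [H⁺]/K2 + [H⁺]²/(K1K2)) = 1 / (1 + 10^+1.49 + 10^+0.11)
   = 1 / (1 + 30.903 + 1.2882) = 1/33.191 = 0.03013
[CO3²⁻] = α₂ × DIC = 0.03013 × 2.34 = 0.0705 mmol/kg

[CO3²⁻] = 0.0705 mmol/kg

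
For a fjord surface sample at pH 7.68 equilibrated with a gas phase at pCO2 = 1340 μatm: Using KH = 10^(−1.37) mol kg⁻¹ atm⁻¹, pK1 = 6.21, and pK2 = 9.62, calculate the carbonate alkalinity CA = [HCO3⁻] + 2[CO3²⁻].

[CO2*] = KH · pCO2 = 10^(−1.37) × 1340×10^-6 = 5.716×10^-5 mol/kg
α₀ = 1/(1 + K1/[H⁺] + K1K2/[H⁺]²) = 1/(1 + 10^+1.47 + 10^-0.47) = 0.03241
DIC = [CO2*]/α₀ = 5.716×10^-5 / 0.03241 = 1.763 mmol/kg
CA = (α₁ + 2α₂)·DIC = (0.9566 + 2×0.01098) × 1.763 = 1.73 mmol/kg

CA = 1.73 mmol/kg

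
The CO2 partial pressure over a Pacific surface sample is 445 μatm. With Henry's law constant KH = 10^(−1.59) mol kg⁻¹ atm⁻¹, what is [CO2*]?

KH = 10^(−1.59) = 2.570×10^-2 mol kg⁻¹ atm⁻¹
[CO2*] = KH · pCO2 = 2.570×10^-2 × 445×10^-6 atm = 1.14×10^-5 mol/kg

[CO2*] = 11.4 μmol/kg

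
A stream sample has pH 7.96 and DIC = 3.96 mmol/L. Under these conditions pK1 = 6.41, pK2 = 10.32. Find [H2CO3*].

α₀ = 1 / (1 + K1/[H⁺] + K1K2/[H⁺]²) = 1 / (1 + 10^+1.55 + 10^-0.81)
   = 1 / (1 + 35.481 + 0.15488) = 1/36.636 = 0.02730
[CO2*] = α₀ × DIC = 0.02730 × 3.96 = 0.108 mmol/L

[CO2*] = 0.108 mmol/L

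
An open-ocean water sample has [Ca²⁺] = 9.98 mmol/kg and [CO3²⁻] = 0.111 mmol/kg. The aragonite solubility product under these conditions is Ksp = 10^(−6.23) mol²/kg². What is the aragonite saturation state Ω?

Ksp = 10^(−6.23) = 5.888×10^-7
Ω = [Ca²⁺][CO3²⁻]/Ksp = (9.98×10^-3)(0.111×10^-3) / 5.888×10^-7 = 1.88

Ω = 1.88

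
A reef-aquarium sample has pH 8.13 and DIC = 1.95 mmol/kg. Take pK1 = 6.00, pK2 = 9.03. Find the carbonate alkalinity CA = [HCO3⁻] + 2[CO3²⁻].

CA = 2.15 mmol/kg

CA = [HCO3⁻] + 2[CO3²⁻] = (α₁ + 2α₂)·DIC
At pH 8.13: [H⁺]/K1 = 10^-2.13 = 0.0074131, K2/[H⁺] = 10^-0.90 = 0.12589
α₁ = 1/(1 + 0.0074131 + 0.12589) = 1/1.1333 = 0.8824; α₂ = α₁·K2/[H⁺] = 0.1111
α₁ + 2α₂ = 1.1045
CA = 1.1045 × 1.95 = 2.15 mmol/kg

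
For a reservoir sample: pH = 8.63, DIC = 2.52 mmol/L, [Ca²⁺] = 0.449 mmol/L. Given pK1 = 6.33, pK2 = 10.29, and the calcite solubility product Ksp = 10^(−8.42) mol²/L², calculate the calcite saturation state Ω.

Ω = 6.34

α₂ = 1 / (1 + [H⁺]/K2 + [H⁺]²/(K1K2)) = 1 / (1 + 10^+1.66 + 10^-0.64)
   = 1 / (1 + 45.709 + 0.22909) = 1/46.938 = 0.02130
[CO3²⁻] = α₂ × DIC = 0.02130 × 2.52 = 0.05369 mmol/L
Ksp = 10^(−8.42) = 3.802×10^-9
Ω = [Ca²⁺][CO3²⁻]/Ksp = (0.449×10^-3)(5.369×10^-5) / 3.802×10^-9 = 6.34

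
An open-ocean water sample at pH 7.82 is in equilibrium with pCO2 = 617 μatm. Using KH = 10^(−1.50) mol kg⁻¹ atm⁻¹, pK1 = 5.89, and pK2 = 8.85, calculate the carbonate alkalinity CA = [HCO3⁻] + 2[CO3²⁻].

CA = 1.97 mmol/kg

[CO2*] = KH · pCO2 = 10^(−1.50) × 617×10^-6 = 1.951×10^-5 mol/kg
α₀ = 1/(1 + K1/[H⁺] + K1K2/[H⁺]²) = 1/(1 + 10^+1.93 + 10^+0.90) = 0.01063
DIC = [CO2*]/α₀ = 1.951×10^-5 / 0.01063 = 1.835 mmol/kg
CA = (α₁ + 2α₂)·DIC = (0.9049 + 2×0.08445) × 1.835 = 1.97 mmol/kg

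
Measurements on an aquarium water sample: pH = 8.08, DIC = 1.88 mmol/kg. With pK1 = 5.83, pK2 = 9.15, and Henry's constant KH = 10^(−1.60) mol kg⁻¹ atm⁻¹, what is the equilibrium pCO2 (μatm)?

pCO2 = 386 μatm

α₀ = 1 / (1 + K1/[H⁺] + K1K2/[H⁺]²) = 1 / (1 + 10^+2.25 + 10^+1.18)
   = 1 / (1 + 177.83 + 15.136) = 1/193.96 = 0.005156
[CO2*] = α₀ × DIC = 0.005156 × 1.88 = 0.009693 mmol/kg = 9.693 μmol/kg
pCO2 = [CO2*]/KH = 9.693×10^-6 / 2.512×10^-2 = 386 μatm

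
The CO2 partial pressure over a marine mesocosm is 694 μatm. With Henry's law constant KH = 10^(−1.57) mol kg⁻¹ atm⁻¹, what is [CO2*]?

[CO2*] = 18.7 μmol/kg

KH = 10^(−1.57) = 2.692×10^-2 mol kg⁻¹ atm⁻¹
[CO2*] = KH · pCO2 = 2.692×10^-2 × 694×10^-6 atm = 1.87×10^-5 mol/kg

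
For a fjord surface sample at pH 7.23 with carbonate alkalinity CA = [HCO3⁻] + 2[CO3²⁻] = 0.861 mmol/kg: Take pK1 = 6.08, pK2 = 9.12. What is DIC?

DIC = 0.910 mmol/kg

CA = [HCO3⁻] + 2[CO3²⁻] = (α₁ + 2α₂)·DIC
At pH 7.23: [H⁺]/K1 = 10^-1.15 = 0.070795, K2/[H⁺] = 10^-1.89 = 0.012882
α₁ = 1/(1 + 0.070795 + 0.012882) = 1/1.0837 = 0.9228; α₂ = α₁·K2/[H⁺] = 0.01189
α₁ + 2α₂ = 0.9466
DIC = CA / (α₁ + 2α₂) = 0.861 / 0.9466 = 0.910 mmol/kg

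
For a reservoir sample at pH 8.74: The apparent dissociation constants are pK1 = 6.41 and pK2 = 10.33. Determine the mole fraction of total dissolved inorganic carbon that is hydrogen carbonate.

α₁ = 0.971

α₁ = 1 / (1 + [H⁺]/K1 + K2/[H⁺]) = 1 / (1 + 10^-2.33 + 10^-1.59)
   = 1 / (1 + 0.0046774 + 0.025704) = 1/1.0304 = 0.9705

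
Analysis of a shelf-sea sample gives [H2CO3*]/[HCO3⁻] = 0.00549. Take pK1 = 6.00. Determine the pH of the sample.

pH = 8.26

From K1 = [H⁺][HCO3⁻]/[H2CO3*]:  pH = pK1 − log₁₀([H2CO3*]/[HCO3⁻])
log₁₀(0.00549) = -2.260
pH = 6.00 − (-2.260) = 8.26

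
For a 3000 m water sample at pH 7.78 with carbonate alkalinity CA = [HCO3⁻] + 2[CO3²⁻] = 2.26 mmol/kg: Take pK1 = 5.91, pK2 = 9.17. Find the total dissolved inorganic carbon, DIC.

DIC = 2.20 mmol/kg

CA = [HCO3⁻] + 2[CO3²⁻] = (α₁ + 2α₂)·DIC
At pH 7.78: [H⁺]/K1 = 10^-1.87 = 0.013490, K2/[H⁺] = 10^-1.39 = 0.040738
α₁ = 1/(1 + 0.013490 + 0.040738) = 1/1.0542 = 0.9486; α₂ = α₁·K2/[H⁺] = 0.03864
α₁ + 2α₂ = 1.0258
DIC = CA / (α₁ + 2α₂) = 2.26 / 1.0258 = 2.20 mmol/kg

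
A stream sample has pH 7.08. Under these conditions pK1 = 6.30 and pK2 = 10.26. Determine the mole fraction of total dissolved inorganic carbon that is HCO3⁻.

α₁ = 1 / (1 + [H⁺]/K1 + K2/[H⁺]) = 1 / (1 + 10^-0.78 + 10^-3.18)
   = 1 / (1 + 0.16596 + 0.00066069) = 1/1.1666 = 0.8572

α₁ = 0.857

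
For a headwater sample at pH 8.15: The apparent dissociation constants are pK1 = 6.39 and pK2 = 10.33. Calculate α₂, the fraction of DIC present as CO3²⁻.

α₂ = 0.00645

α₂ = 1 / (1 + [H⁺]/K2 + [H⁺]²/(K1K2)) = 1 / (1 + 10^+2.18 + 10^+0.42)
   = 1 / (1 + 151.36 + 2.6303) = 1/154.99 = 0.006452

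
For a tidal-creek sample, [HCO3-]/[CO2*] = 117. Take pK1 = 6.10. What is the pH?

pH = 8.17

From K1 = [H⁺][HCO3-]/[CO2*]:  pH = pK1 + log₁₀([HCO3-]/[CO2*])
log₁₀(117) = +2.068
pH = 6.10 + (+2.068) = 8.17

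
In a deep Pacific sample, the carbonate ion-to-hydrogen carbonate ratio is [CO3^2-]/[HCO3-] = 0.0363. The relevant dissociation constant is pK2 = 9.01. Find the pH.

pH = 7.57

From K2 = [H⁺][CO3^2-]/[HCO3-]:  pH = pK2 + log₁₀([CO3^2-]/[HCO3-])
log₁₀(0.0363) = -1.440
pH = 9.01 + (-1.440) = 7.57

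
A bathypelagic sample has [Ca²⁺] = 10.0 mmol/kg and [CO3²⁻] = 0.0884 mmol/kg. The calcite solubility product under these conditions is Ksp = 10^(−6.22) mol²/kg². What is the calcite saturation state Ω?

Ω = 1.47

Ksp = 10^(−6.22) = 6.026×10^-7
Ω = [Ca²⁺][CO3²⁻]/Ksp = (10.0×10^-3)(0.0884×10^-3) / 6.026×10^-7 = 1.47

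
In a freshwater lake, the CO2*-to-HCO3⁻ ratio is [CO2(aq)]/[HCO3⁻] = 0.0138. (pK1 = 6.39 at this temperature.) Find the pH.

From K1 = [H⁺][HCO3⁻]/[CO2(aq)]:  pH = pK1 − log₁₀([CO2(aq)]/[HCO3⁻])
log₁₀(0.0138) = -1.860
pH = 6.39 − (-1.860) = 8.25

pH = 8.25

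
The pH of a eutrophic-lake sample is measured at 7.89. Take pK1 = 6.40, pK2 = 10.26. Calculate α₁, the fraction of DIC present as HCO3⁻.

α₁ = 1 / (1 + [H⁺]/K1 + K2/[H⁺]) = 1 / (1 + 10^-1.49 + 10^-2.37)
   = 1 / (1 + 0.032359 + 0.0042658) = 1/1.0366 = 0.9647

α₁ = 0.965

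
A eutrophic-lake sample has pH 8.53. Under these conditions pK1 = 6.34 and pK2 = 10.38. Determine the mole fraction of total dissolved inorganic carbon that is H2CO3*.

α₀ = 1 / (1 + K1/[H⁺] + K1K2/[H⁺]²) = 1 / (1 + 10^+2.19 + 10^+0.34)
   = 1 / (1 + 154.88 + 2.1878) = 1/158.07 = 0.006326

α₀ = 0.00633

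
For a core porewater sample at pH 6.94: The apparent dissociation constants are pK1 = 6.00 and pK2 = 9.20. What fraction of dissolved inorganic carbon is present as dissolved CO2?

α₀ = 1 / (1 + K1/[H⁺] + K1K2/[H⁺]²) = 1 / (1 + 10^+0.94 + 10^-1.32)
   = 1 / (1 + 8.7096 + 0.047863) = 1/9.7575 = 0.1025

α₀ = 0.102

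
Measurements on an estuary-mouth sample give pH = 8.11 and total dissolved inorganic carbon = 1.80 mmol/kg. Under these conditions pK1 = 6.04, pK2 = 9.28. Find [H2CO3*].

[CO2*] = 14.2 μmol/kg

α₀ = 1 / (1 + K1/[H⁺] + K1K2/[H⁺]²) = 1 / (1 + 10^+2.07 + 10^+0.90)
   = 1 / (1 + 117.49 + 7.9433) = 1/126.43 = 0.007909
[CO2*] = α₀ × DIC = 0.007909 × 1.80 = 0.0142 mmol/kg = 14.2 μmol/kg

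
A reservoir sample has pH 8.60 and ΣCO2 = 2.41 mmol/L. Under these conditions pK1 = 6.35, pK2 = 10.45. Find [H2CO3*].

[CO2*] = 13.3 μmol/L

α₀ = 1 / (1 + K1/[H⁺] + K1K2/[H⁺]²) = 1 / (1 + 10^+2.25 + 10^+0.40)
   = 1 / (1 + 177.83 + 2.5119) = 1/181.34 = 0.005515
[CO2*] = α₀ × DIC = 0.005515 × 2.41 = 0.0133 mmol/L = 13.3 μmol/L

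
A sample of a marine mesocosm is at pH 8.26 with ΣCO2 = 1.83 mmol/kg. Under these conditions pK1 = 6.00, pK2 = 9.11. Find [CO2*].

α₀ = 1 / (1 + K1/[H⁺] + K1K2/[H⁺]²) = 1 / (1 + 10^+2.26 + 10^+1.41)
   = 1 / (1 + 181.97 + 25.704) = 1/208.67 = 0.004792
[CO2*] = α₀ × DIC = 0.004792 × 1.83 = 0.00877 mmol/kg = 8.77 μmol/kg

[CO2*] = 8.77 μmol/kg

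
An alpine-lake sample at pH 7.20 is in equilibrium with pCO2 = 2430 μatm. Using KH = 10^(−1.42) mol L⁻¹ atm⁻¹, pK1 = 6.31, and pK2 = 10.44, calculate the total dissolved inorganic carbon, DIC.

DIC = 0.810 mmol/L

[CO2*] = KH · pCO2 = 10^(−1.42) × 2430×10^-6 = 9.239×10^-5 mol/L
α₀ = 1/(1 + K1/[H⁺] + K1K2/[H⁺]²) = 1/(1 + 10^+0.89 + 10^-2.35) = 0.1141
DIC = [CO2*]/α₀ = 9.239×10^-5 / 0.1141 = 0.810 mmol/L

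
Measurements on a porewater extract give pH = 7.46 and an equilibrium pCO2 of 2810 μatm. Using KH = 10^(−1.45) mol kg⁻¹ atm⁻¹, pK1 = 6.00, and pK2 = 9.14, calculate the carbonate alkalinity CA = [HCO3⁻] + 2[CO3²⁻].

[CO2*] = KH · pCO2 = 10^(−1.45) × 2810×10^-6 = 9.970×10^-5 mol/kg
α₀ = 1/(1 + K1/[H⁺] + K1K2/[H⁺]²) = 1/(1 + 10^+1.46 + 10^-0.22) = 0.03285
DIC = [CO2*]/α₀ = 9.970×10^-5 / 0.03285 = 3.035 mmol/kg
CA = (α₁ + 2α₂)·DIC = (0.9474 + 2×0.01979) × 3.035 = 3.00 mmol/kg

CA = 3.00 mmol/kg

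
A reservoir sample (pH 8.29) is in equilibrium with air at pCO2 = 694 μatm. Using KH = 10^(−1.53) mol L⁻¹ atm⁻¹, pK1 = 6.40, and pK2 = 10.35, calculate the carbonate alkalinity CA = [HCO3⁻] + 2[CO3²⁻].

[CO2*] = KH · pCO2 = 10^(−1.53) × 694×10^-6 = 2.048×10^-5 mol/L
α₀ = 1/(1 + K1/[H⁺] + K1K2/[H⁺]²) = 1/(1 + 10^+1.89 + 10^-0.17) = 0.01261
DIC = [CO2*]/α₀ = 2.048×10^-5 / 0.01261 = 1.624 mmol/L
CA = (α₁ + 2α₂)·DIC = (0.9789 + 2×0.008526) × 1.624 = 1.62 mmol/L

CA = 1.62 mmol/L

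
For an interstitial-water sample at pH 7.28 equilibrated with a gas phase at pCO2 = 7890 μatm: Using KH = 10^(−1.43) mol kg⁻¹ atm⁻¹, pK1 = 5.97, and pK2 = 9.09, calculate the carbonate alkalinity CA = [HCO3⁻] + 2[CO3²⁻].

CA = 6.17 mmol/kg

[CO2*] = KH · pCO2 = 10^(−1.43) × 7890×10^-6 = 2.931×10^-4 mol/kg
α₀ = 1/(1 + K1/[H⁺] + K1K2/[H⁺]²) = 1/(1 + 10^+1.31 + 10^-0.50) = 0.04601
DIC = [CO2*]/α₀ = 2.931×10^-4 / 0.04601 = 6.371 mmol/kg
CA = (α₁ + 2α₂)·DIC = (0.9394 + 2×0.01455) × 6.371 = 6.17 mmol/kg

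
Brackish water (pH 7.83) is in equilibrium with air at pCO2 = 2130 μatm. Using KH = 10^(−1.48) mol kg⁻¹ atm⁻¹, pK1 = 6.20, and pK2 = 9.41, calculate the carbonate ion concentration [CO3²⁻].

[CO3²⁻] = 0.0791 mmol/kg

[CO2*] = KH · pCO2 = 10^(−1.48) × 2130×10^-6 = 7.053×10^-5 mol/kg
α₀ = 1/(1 + K1/[H⁺] + K1K2/[H⁺]²) = 1/(1 + 10^+1.63 + 10^+0.05) = 0.02233
DIC = [CO2*]/α₀ = 7.053×10^-5 / 0.02233 = 3.158 mmol/kg
[CO3²⁻] = α₂·DIC; α₂ = 0.02506, so [CO3²⁻] = 0.02506 × 3.158 = 0.0791 mmol/kg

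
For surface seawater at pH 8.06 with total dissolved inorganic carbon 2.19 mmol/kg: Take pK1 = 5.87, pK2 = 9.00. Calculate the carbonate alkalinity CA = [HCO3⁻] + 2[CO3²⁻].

CA = 2.40 mmol/kg

CA = [HCO3⁻] + 2[CO3²⁻] = (α₁ + 2α₂)·DIC
At pH 8.06: [H⁺]/K1 = 10^-2.19 = 0.0064565, K2/[H⁺] = 10^-0.94 = 0.11482
α₁ = 1/(1 + 0.0064565 + 0.11482) = 1/1.1213 = 0.8918; α₂ = α₁·K2/[H⁺] = 0.1024
α₁ + 2α₂ = 1.0966
CA = 1.0966 × 2.19 = 2.40 mmol/kg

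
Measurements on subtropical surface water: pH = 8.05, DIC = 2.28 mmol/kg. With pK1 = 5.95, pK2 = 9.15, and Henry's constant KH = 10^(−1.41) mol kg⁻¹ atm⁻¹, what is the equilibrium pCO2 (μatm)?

α₀ = 1 / (1 + K1/[H⁺] + K1K2/[H⁺]²) = 1 / (1 + 10^+2.10 + 10^+1.00)
   = 1 / (1 + 125.89 + 10.000) = 1/136.89 = 0.007305
[CO2*] = α₀ × DIC = 0.007305 × 2.28 = 0.01666 mmol/kg = 16.66 μmol/kg
pCO2 = [CO2*]/KH = 1.666×10^-5 / 3.890×10^-2 = 428 μatm

pCO2 = 428 μatm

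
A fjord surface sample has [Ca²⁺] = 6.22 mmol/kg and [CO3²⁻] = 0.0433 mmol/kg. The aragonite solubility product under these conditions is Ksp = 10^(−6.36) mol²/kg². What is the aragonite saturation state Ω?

Ksp = 10^(−6.36) = 4.365×10^-7
Ω = [Ca²⁺][CO3²⁻]/Ksp = (6.22×10^-3)(0.0433×10^-3) / 4.365×10^-7 = 0.617

Ω = 0.617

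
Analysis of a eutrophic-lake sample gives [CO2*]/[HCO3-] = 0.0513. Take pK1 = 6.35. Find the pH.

From K1 = [H⁺][HCO3-]/[CO2*]:  pH = pK1 − log₁₀([CO2*]/[HCO3-])
log₁₀(0.0513) = -1.290
pH = 6.35 − (-1.290) = 7.64

pH = 7.64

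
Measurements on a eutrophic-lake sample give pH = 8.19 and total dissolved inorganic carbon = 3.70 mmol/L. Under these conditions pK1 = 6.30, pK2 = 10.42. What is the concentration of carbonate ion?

α₂ = 1 / (1 + [H⁺]/K2 + [H⁺]²/(K1K2)) = 1 / (1 + 10^+2.23 + 10^+0.34)
   = 1 / (1 + 169.82 + 2.1878) = 1/173.01 = 0.005780
[CO3²⁻] = α₂ × DIC = 0.005780 × 3.70 = 0.0214 mmol/L

[CO3²⁻] = 0.0214 mmol/L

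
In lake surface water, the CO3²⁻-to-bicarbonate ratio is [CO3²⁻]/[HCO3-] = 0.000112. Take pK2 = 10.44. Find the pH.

From K2 = [H⁺][CO3²⁻]/[HCO3-]:  pH = pK2 + log₁₀([CO3²⁻]/[HCO3-])
log₁₀(0.000112) = -3.951
pH = 10.44 + (-3.951) = 6.49

pH = 6.49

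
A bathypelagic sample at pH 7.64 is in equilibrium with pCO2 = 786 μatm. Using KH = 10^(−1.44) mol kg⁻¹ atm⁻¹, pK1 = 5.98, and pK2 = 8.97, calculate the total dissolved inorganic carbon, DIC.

[CO2*] = KH · pCO2 = 10^(−1.44) × 786×10^-6 = 2.854×10^-5 mol/kg
α₀ = 1/(1 + K1/[H⁺] + K1K2/[H⁺]²) = 1/(1 + 10^+1.66 + 10^+0.33) = 0.02047
DIC = [CO2*]/α₀ = 2.854×10^-5 / 0.02047 = 1.39 mmol/kg

DIC = 1.39 mmol/kg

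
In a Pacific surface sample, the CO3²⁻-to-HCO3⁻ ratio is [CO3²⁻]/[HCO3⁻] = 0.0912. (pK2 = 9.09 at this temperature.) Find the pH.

From K2 = [H⁺][CO3²⁻]/[HCO3⁻]:  pH = pK2 + log₁₀([CO3²⁻]/[HCO3⁻])
log₁₀(0.0912) = -1.040
pH = 9.09 + (-1.040) = 8.05

pH = 8.05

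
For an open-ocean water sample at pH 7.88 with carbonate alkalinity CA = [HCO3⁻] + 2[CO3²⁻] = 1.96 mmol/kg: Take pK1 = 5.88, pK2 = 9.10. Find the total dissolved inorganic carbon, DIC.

DIC = 1.87 mmol/kg

CA = [HCO3⁻] + 2[CO3²⁻] = (α₁ + 2α₂)·DIC
At pH 7.88: [H⁺]/K1 = 10^-2.00 = 0.010000, K2/[H⁺] = 10^-1.22 = 0.060256
α₁ = 1/(1 + 0.010000 + 0.060256) = 1/1.0703 = 0.9344; α₂ = α₁·K2/[H⁺] = 0.05630
α₁ + 2α₂ = 1.0470
DIC = CA / (α₁ + 2α₂) = 1.96 / 1.0470 = 1.87 mmol/kg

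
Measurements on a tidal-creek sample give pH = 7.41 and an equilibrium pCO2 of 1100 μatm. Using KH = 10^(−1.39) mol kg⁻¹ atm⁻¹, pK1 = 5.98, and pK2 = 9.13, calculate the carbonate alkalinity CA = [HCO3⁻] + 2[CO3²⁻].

[CO2*] = KH · pCO2 = 10^(−1.39) × 1100×10^-6 = 4.481×10^-5 mol/kg
α₀ = 1/(1 + K1/[H⁺] + K1K2/[H⁺]²) = 1/(1 + 10^+1.43 + 10^-0.29) = 0.03518
DIC = [CO2*]/α₀ = 4.481×10^-5 / 0.03518 = 1.274 mmol/kg
CA = (α₁ + 2α₂)·DIC = (0.9468 + 2×0.01804) × 1.274 = 1.25 mmol/kg

CA = 1.25 mmol/kg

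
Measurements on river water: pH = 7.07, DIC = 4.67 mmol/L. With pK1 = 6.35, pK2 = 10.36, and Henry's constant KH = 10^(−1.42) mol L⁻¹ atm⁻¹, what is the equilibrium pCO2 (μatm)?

pCO2 = 1.97×10^4 μatm

α₀ = 1 / (1 + K1/[H⁺] + K1K2/[H⁺]²) = 1 / (1 + 10^+0.72 + 10^-2.57)
   = 1 / (1 + 5.2481 + 0.0026915) = 1/6.2508 = 0.1600
[CO2*] = α₀ × DIC = 0.1600 × 4.67 = 0.7471 mmol/L
pCO2 = [CO2*]/KH = 7.471×10^-4 / 3.802×10^-2 = 1.97×10^4 μatm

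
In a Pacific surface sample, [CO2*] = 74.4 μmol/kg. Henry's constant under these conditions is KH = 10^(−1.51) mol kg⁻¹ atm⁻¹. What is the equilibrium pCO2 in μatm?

KH = 10^(−1.51) = 3.090×10^-2 mol kg⁻¹ atm⁻¹
pCO2 = [CO2*]/KH = 74.4×10^-6 / 3.090×10^-2 = 2.41×10^-3 atm = 2410 μatm

pCO2 = 2410 μatm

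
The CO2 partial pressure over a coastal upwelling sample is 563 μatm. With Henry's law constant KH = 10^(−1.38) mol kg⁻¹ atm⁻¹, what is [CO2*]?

KH = 10^(−1.38) = 4.169×10^-2 mol kg⁻¹ atm⁻¹
[CO2*] = KH · pCO2 = 4.169×10^-2 × 563×10^-6 atm = 2.35×10^-5 mol/kg

[CO2*] = 23.5 μmol/kg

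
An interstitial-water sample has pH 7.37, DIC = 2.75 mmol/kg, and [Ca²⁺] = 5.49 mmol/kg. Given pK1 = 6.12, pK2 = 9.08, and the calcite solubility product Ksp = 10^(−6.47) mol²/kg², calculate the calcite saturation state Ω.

α₂ = 1 / (1 + [H⁺]/K2 + [H⁺]²/(K1K2)) = 1 / (1 + 10^+1.71 + 10^+0.46)
   = 1 / (1 + 51.286 + 2.8840) = 1/55.170 = 0.01813
[CO3²⁻] = α₂ × DIC = 0.01813 × 2.75 = 0.04985 mmol/kg
Ksp = 10^(−6.47) = 3.388×10^-7
Ω = [Ca²⁺][CO3²⁻]/Ksp = (5.49×10^-3)(4.985×10^-5) / 3.388×10^-7 = 0.808

Ω = 0.808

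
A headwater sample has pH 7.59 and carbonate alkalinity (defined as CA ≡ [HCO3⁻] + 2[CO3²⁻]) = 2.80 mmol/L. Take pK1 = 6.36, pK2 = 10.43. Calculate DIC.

CA = [HCO3⁻] + 2[CO3²⁻] = (α₁ + 2α₂)·DIC
At pH 7.59: [H⁺]/K1 = 10^-1.23 = 0.058884, K2/[H⁺] = 10^-2.84 = 0.0014454
α₁ = 1/(1 + 0.058884 + 0.0014454) = 1/1.0603 = 0.9431; α₂ = α₁·K2/[H⁺] = 0.001363
α₁ + 2α₂ = 0.9458
DIC = CA / (α₁ + 2α₂) = 2.80 / 0.9458 = 2.96 mmol/L

DIC = 2.96 mmol/L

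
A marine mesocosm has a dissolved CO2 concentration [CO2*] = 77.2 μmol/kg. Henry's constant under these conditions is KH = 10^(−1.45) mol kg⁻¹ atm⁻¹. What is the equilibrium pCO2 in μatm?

pCO2 = 2180 μatm

KH = 10^(−1.45) = 3.548×10^-2 mol kg⁻¹ atm⁻¹
pCO2 = [CO2*]/KH = 77.2×10^-6 / 3.548×10^-2 = 2.18×10^-3 atm = 2180 μatm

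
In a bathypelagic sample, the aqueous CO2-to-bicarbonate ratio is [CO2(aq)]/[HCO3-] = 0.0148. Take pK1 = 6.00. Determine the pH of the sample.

pH = 7.83

From K1 = [H⁺][HCO3-]/[CO2(aq)]:  pH = pK1 − log₁₀([CO2(aq)]/[HCO3-])
log₁₀(0.0148) = -1.830
pH = 6.00 − (-1.830) = 7.83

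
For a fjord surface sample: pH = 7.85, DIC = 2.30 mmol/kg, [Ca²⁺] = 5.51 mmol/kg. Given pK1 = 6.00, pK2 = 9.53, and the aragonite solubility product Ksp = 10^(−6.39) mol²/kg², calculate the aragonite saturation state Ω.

Ω = 0.628

α₂ = 1 / (1 + [H⁺]/K2 + [H⁺]²/(K1K2)) = 1 / (1 + 10^+1.68 + 10^-0.17)
   = 1 / (1 + 47.863 + 0.67608) = 1/49.539 = 0.02019
[CO3²⁻] = α₂ × DIC = 0.02019 × 2.30 = 0.04643 mmol/kg
Ksp = 10^(−6.39) = 4.074×10^-7
Ω = [Ca²⁺][CO3²⁻]/Ksp = (5.51×10^-3)(4.643×10^-5) / 4.074×10^-7 = 0.628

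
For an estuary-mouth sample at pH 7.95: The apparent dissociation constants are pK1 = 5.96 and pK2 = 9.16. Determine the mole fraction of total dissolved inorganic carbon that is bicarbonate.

α₁ = 0.933

α₁ = 1 / (1 + [H⁺]/K1 + K2/[H⁺]) = 1 / (1 + 10^-1.99 + 10^-1.21)
   = 1 / (1 + 0.010233 + 0.061660) = 1/1.0719 = 0.9329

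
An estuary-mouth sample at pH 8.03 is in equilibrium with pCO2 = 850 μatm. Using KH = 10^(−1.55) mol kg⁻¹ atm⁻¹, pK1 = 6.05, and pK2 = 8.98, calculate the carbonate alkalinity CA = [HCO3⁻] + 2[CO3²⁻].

CA = 2.80 mmol/kg

[CO2*] = KH · pCO2 = 10^(−1.55) × 850×10^-6 = 2.396×10^-5 mol/kg
α₀ = 1/(1 + K1/[H⁺] + K1K2/[H⁺]²) = 1/(1 + 10^+1.98 + 10^+1.03) = 0.009327
DIC = [CO2*]/α₀ = 2.396×10^-5 / 0.009327 = 2.568 mmol/kg
CA = (α₁ + 2α₂)·DIC = (0.8907 + 2×0.09994) × 2.568 = 2.80 mmol/kg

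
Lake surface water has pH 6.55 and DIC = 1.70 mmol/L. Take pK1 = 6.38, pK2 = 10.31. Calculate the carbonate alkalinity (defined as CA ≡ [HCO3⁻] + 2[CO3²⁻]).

CA = 1.01 mmol/L

CA = [HCO3⁻] + 2[CO3²⁻] = (α₁ + 2α₂)·DIC
At pH 6.55: [H⁺]/K1 = 10^-0.17 = 0.67608, K2/[H⁺] = 10^-3.76 = 0.00017378
α₁ = 1/(1 + 0.67608 + 0.00017378) = 1/1.6763 = 0.5966; α₂ = α₁·K2/[H⁺] = 0.0001037
α₁ + 2α₂ = 0.5968
CA = 0.5968 × 1.70 = 1.01 mmol/L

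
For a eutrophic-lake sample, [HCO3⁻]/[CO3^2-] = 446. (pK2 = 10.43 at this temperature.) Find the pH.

From K2 = [H⁺][CO3^2-]/[HCO3⁻]:  pH = pK2 − log₁₀([HCO3⁻]/[CO3^2-])
log₁₀(446) = +2.649
pH = 10.43 − (+2.649) = 7.78

pH = 7.78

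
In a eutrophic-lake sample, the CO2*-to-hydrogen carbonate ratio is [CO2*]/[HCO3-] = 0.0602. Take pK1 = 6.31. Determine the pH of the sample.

pH = 7.53

From K1 = [H⁺][HCO3-]/[CO2*]:  pH = pK1 − log₁₀([CO2*]/[HCO3-])
log₁₀(0.0602) = -1.220
pH = 6.31 − (-1.220) = 7.53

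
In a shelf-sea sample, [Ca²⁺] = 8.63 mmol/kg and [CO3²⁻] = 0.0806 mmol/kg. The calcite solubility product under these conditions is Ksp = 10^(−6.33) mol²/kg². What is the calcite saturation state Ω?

Ω = 1.49

Ksp = 10^(−6.33) = 4.677×10^-7
Ω = [Ca²⁺][CO3²⁻]/Ksp = (8.63×10^-3)(0.0806×10^-3) / 4.677×10^-7 = 1.49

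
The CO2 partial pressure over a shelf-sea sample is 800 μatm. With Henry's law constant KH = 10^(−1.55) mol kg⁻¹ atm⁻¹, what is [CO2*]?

[CO2*] = 22.5 μmol/kg

KH = 10^(−1.55) = 2.818×10^-2 mol kg⁻¹ atm⁻¹
[CO2*] = KH · pCO2 = 2.818×10^-2 × 800×10^-6 atm = 2.25×10^-5 mol/kg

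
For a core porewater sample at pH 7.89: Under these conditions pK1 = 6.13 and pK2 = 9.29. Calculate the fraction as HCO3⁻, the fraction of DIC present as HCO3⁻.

α₁ = 1 / (1 + [H⁺]/K1 + K2/[H⁺]) = 1 / (1 + 10^-1.76 + 10^-1.40)
   = 1 / (1 + 0.017378 + 0.039811) = 1/1.0572 = 0.9459

α₁ = 0.946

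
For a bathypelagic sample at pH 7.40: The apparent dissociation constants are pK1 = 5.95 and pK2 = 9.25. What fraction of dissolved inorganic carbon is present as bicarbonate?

α₁ = 0.953

α₁ = 1 / (1 + [H⁺]/K1 + K2/[H⁺]) = 1 / (1 + 10^-1.45 + 10^-1.85)
   = 1 / (1 + 0.035481 + 0.014125) = 1/1.0496 = 0.9527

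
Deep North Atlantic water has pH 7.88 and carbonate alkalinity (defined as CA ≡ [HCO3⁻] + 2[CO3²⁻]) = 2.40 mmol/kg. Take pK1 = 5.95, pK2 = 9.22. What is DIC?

CA = [HCO3⁻] + 2[CO3²⁻] = (α₁ + 2α₂)·DIC
At pH 7.88: [H⁺]/K1 = 10^-1.93 = 0.011749, K2/[H⁺] = 10^-1.34 = 0.045709
α₁ = 1/(1 + 0.011749 + 0.045709) = 1/1.0575 = 0.9457; α₂ = α₁·K2/[H⁺] = 0.04323
α₁ + 2α₂ = 1.0321
DIC = CA / (α₁ + 2α₂) = 2.40 / 1.0321 = 2.33 mmol/kg

DIC = 2.33 mmol/kg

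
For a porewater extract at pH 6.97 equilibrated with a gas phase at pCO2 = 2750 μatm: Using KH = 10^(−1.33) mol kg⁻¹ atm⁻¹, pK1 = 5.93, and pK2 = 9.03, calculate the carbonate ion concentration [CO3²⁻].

[CO3²⁻] = 12.3 μmol/kg

[CO2*] = KH · pCO2 = 10^(−1.33) × 2750×10^-6 = 1.286×10^-4 mol/kg
α₀ = 1/(1 + K1/[H⁺] + K1K2/[H⁺]²) = 1/(1 + 10^+1.04 + 10^-1.02) = 0.08292
DIC = [CO2*]/α₀ = 1.286×10^-4 / 0.08292 = 1.551 mmol/kg
[CO3²⁻] = α₂·DIC; α₂ = 0.007918, so [CO3²⁻] = 0.007918 × 1.551 = 0.0123 mmol/kg = 12.3 μmol/kg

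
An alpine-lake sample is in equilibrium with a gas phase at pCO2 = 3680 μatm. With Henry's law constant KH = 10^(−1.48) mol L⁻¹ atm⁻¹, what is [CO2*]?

KH = 10^(−1.48) = 3.311×10^-2 mol L⁻¹ atm⁻¹
[CO2*] = KH · pCO2 = 3.311×10^-2 × 3680×10^-6 atm = 1.22×10^-4 mol/L

[CO2*] = 122 μmol/L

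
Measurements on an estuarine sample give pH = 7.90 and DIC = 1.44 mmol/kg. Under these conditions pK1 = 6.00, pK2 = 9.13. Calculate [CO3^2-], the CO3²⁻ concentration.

α₂ = 1 / (1 + [H⁺]/K2 + [H⁺]²/(K1K2)) = 1 / (1 + 10^+1.23 + 10^-0.67)
   = 1 / (1 + 16.982 + 0.21380) = 1/18.196 = 0.05496
[CO3²⁻] = α₂ × DIC = 0.05496 × 1.44 = 0.0791 mmol/kg

[CO3²⁻] = 0.0791 mmol/kg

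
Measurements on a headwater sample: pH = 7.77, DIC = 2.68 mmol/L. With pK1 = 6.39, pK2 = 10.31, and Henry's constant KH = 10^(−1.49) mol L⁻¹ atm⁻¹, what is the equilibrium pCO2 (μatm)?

pCO2 = 3310 μatm

α₀ = 1 / (1 + K1/[H⁺] + K1K2/[H⁺]²) = 1 / (1 + 10^+1.38 + 10^-1.16)
   = 1 / (1 + 23.988 + 0.069183) = 1/25.058 = 0.03991
[CO2*] = α₀ × DIC = 0.03991 × 2.68 = 0.1070 mmol/L
pCO2 = [CO2*]/KH = 1.070×10^-4 / 3.236×10^-2 = 3310 μatm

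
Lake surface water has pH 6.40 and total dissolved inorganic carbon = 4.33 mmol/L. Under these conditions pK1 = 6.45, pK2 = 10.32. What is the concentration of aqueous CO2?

α₀ = 1 / (1 + K1/[H⁺] + K1K2/[H⁺]²) = 1 / (1 + 10^-0.05 + 10^-3.97)
   = 1 / (1 + 0.89125 + 0.00010715) = 1/1.8914 = 0.5287
[CO2*] = α₀ × DIC = 0.5287 × 4.33 = 2.29 mmol/L

[CO2*] = 2.29 mmol/L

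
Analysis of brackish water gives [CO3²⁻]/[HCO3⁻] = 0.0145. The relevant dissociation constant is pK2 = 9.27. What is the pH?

From K2 = [H⁺][CO3²⁻]/[HCO3⁻]:  pH = pK2 + log₁₀([CO3²⁻]/[HCO3⁻])
log₁₀(0.0145) = -1.839
pH = 9.27 + (-1.839) = 7.43

pH = 7.43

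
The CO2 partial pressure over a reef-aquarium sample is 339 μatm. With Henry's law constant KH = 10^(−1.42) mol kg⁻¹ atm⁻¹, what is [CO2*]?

[CO2*] = 12.9 μmol/kg

KH = 10^(−1.42) = 3.802×10^-2 mol kg⁻¹ atm⁻¹
[CO2*] = KH · pCO2 = 3.802×10^-2 × 339×10^-6 atm = 1.29×10^-5 mol/kg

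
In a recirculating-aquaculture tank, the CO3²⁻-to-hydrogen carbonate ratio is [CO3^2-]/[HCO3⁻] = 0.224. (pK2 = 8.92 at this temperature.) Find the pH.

pH = 8.27

From K2 = [H⁺][CO3^2-]/[HCO3⁻]:  pH = pK2 + log₁₀([CO3^2-]/[HCO3⁻])
log₁₀(0.224) = -0.650
pH = 8.92 + (-0.650) = 8.27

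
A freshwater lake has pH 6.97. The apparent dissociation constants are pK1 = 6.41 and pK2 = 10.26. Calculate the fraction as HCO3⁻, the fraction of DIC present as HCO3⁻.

α₁ = 0.784

α₁ = 1 / (1 + [H⁺]/K1 + K2/[H⁺]) = 1 / (1 + 10^-0.56 + 10^-3.29)
   = 1 / (1 + 0.27542 + 0.00051286) = 1/1.2759 = 0.7837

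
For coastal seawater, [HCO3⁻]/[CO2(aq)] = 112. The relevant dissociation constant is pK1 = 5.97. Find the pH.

pH = 8.02

From K1 = [H⁺][HCO3⁻]/[CO2(aq)]:  pH = pK1 + log₁₀([HCO3⁻]/[CO2(aq)])
log₁₀(112) = +2.049
pH = 5.97 + (+2.049) = 8.02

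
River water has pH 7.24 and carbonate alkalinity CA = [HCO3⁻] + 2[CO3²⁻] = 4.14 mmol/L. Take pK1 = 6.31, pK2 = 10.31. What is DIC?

CA = [HCO3⁻] + 2[CO3²⁻] = (α₁ + 2α₂)·DIC
At pH 7.24: [H⁺]/K1 = 10^-0.93 = 0.11749, K2/[H⁺] = 10^-3.07 = 0.00085114
α₁ = 1/(1 + 0.11749 + 0.00085114) = 1/1.1183 = 0.8942; α₂ = α₁·K2/[H⁺] = 0.0007611
α₁ + 2α₂ = 0.8957
DIC = CA / (α₁ + 2α₂) = 4.14 / 0.8957 = 4.62 mmol/L

DIC = 4.62 mmol/L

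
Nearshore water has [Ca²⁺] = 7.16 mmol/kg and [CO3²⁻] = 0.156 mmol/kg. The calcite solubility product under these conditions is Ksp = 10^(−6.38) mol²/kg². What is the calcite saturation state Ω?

Ksp = 10^(−6.38) = 4.169×10^-7
Ω = [Ca²⁺][CO3²⁻]/Ksp = (7.16×10^-3)(0.156×10^-3) / 4.169×10^-7 = 2.68

Ω = 2.68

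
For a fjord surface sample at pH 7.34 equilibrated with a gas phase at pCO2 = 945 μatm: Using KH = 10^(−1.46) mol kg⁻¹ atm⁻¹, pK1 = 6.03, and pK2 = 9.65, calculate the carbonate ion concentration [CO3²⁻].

[CO2*] = KH · pCO2 = 10^(−1.46) × 945×10^-6 = 3.277×10^-5 mol/kg
α₀ = 1/(1 + K1/[H⁺] + K1K2/[H⁺]²) = 1/(1 + 10^+1.31 + 10^-1.00) = 0.04647
DIC = [CO2*]/α₀ = 3.277×10^-5 / 0.04647 = 0.7051 mmol/kg
[CO3²⁻] = α₂·DIC; α₂ = 0.004647, so [CO3²⁻] = 0.004647 × 0.7051 = 0.00328 mmol/kg = 3.28 μmol/kg

[CO3²⁻] = 3.28 μmol/kg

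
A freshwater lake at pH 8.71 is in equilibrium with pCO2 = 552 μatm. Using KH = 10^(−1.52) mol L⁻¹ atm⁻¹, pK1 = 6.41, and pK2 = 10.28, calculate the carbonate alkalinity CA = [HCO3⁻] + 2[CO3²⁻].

[CO2*] = KH · pCO2 = 10^(−1.52) × 552×10^-6 = 1.667×10^-5 mol/L
α₀ = 1/(1 + K1/[H⁺] + K1K2/[H⁺]²) = 1/(1 + 10^+2.30 + 10^+0.73) = 0.004857
DIC = [CO2*]/α₀ = 1.667×10^-5 / 0.004857 = 3.432 mmol/L
CA = (α₁ + 2α₂)·DIC = (0.9691 + 2×0.02608) × 3.432 = 3.51 mmol/L

CA = 3.51 mmol/L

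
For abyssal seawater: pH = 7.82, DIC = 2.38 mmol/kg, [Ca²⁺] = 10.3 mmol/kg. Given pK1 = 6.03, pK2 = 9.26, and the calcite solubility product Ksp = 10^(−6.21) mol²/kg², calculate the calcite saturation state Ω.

Ω = 1.37

α₂ = 1 / (1 + [H⁺]/K2 + [H⁺]²/(K1K2)) = 1 / (1 + 10^+1.44 + 10^-0.35)
   = 1 / (1 + 27.542 + 0.44668) = 1/28.989 = 0.03450
[CO3²⁻] = α₂ × DIC = 0.03450 × 2.38 = 0.08210 mmol/kg
Ksp = 10^(−6.21) = 6.166×10^-7
Ω = [Ca²⁺][CO3²⁻]/Ksp = (10.3×10^-3)(8.210×10^-5) / 6.166×10^-7 = 1.37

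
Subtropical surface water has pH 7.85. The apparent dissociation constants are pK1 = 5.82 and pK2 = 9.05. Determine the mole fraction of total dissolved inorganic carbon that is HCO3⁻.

α₁ = 0.932

α₁ = 1 / (1 + [H⁺]/K1 + K2/[H⁺]) = 1 / (1 + 10^-2.03 + 10^-1.20)
   = 1 / (1 + 0.0093325 + 0.063096) = 1/1.0724 = 0.9325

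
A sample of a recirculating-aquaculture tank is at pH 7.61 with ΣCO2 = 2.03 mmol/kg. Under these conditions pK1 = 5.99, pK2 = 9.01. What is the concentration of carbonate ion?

[CO3²⁻] = 0.0760 mmol/kg

α₂ = 1 / (1 + [H⁺]/K2 + [H⁺]²/(K1K2)) = 1 / (1 + 10^+1.40 + 10^-0.22)
   = 1 / (1 + 25.119 + 0.60256) = 1/26.721 = 0.03742
[CO3²⁻] = α₂ × DIC = 0.03742 × 2.03 = 0.0760 mmol/kg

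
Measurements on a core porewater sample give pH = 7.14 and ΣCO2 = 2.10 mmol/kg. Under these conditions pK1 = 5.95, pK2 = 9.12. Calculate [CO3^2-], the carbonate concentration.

[CO3²⁻] = 0.0205 mmol/kg

α₂ = 1 / (1 + [H⁺]/K2 + [H⁺]²/(K1K2)) = 1 / (1 + 10^+1.98 + 10^+0.79)
   = 1 / (1 + 95.499 + 6.1660) = 1/102.67 = 0.009740
[CO3²⁻] = α₂ × DIC = 0.009740 × 2.10 = 0.0205 mmol/kg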